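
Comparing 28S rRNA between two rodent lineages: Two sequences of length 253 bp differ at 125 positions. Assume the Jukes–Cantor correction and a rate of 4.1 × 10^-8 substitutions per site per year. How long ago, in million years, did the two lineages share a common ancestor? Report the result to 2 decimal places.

p = 125/253 ≈ 0.494071.
d = −(3/4) ln(1 − 4p/3) = −0.75 ln(1 − 0.658761) = −0.75 ln(0.341239)
  = −0.75 × (-1.075172) = 0.806379 substitutions/site.
Under a molecular clock d = 2μt, so t = d/(2μ) = 0.806379 / (2 × 4.1 × 10^-8) = 9.83 million years.

9.83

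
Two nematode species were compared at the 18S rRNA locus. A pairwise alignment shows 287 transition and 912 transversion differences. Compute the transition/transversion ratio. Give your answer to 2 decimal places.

R = 287/912 = 0.314692… ≈ 0.31 (to 2 d.p.).

0.31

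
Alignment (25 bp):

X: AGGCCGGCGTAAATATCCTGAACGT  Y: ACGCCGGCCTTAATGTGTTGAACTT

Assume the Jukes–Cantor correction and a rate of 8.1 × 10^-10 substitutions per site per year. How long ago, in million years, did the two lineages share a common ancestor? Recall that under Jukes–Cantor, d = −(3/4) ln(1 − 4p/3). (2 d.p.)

216.36

The sequences differ at 7 of 25 sites (2, 9, 11, 15, 17, 18, 24), so p = 7/25 = 0.28.
d = −(3/4) ln(1 − 4p/3) = −0.75 ln(1 − 0.373333) = −0.75 ln(0.626667)
  = −0.75 × (-0.467340) = 0.350505 substitutions/site.
Under a molecular clock d = 2μt, so t = d/(2μ) = 0.350505 / (2 × 8.1 × 10^-10) = 216.36 million years.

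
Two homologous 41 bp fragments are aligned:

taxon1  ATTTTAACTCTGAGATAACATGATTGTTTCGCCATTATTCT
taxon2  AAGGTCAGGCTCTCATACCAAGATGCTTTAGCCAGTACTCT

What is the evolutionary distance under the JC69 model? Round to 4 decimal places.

0.5510

The sequences differ at 16 of 41 sites, so p = 16/41 ≈ 0.390244.
d = −(3/4) ln(1 − 4p/3) = −0.75 ln(1 − 0.520325) = −0.75 ln(0.479675)
  = −0.75 × (-0.734646) = 0.550985 substitutions/site.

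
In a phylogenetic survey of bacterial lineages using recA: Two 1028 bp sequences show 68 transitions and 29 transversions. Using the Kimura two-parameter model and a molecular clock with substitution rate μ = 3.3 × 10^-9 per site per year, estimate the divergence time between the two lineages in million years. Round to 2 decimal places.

15.45

P = 68/1028 ≈ 0.066148 and Q = 29/1028 ≈ 0.02821.
Under the Kimura two-parameter model, d = −½ ln(1 − 2P − Q) − ¼ ln(1 − 2Q).
1 − 2P − Q = 0.839494, giving −½ ln(0.839494) = 0.087478.
1 − 2Q = 0.94358, giving −¼ ln(0.94358) = 0.014519.
d = 0.087478 + 0.014519 = 0.101997.
Under a molecular clock d = 2μt, so t = d/(2μ) = 0.101997 / (2 × 3.3 × 10^-9) = 15.45 million years.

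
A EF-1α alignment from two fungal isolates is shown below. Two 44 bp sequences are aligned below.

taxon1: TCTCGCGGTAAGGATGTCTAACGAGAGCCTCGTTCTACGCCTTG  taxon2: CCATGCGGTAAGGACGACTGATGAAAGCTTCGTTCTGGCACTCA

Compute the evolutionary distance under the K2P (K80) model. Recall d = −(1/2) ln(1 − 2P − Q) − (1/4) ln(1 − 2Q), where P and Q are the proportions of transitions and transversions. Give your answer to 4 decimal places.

0.4843

Of 44 sites, 10 differences are transitions and 5 are transversions, so P = 10/44 ≈ 0.227273 and Q = 5/44 ≈ 0.113636.
Under the Kimura two-parameter model, d = −½ ln(1 − 2P − Q) − ¼ ln(1 − 2Q).
1 − 2P − Q = 0.431818, giving −½ ln(0.431818) = 0.419876.
1 − 2Q = 0.772728, giving −¼ ln(0.772728) = 0.064457.
d = 0.419876 + 0.064457 = 0.484333.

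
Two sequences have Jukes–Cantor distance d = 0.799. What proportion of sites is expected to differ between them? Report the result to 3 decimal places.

0.492

p = (3/4)(1 − e^(−4d/3)) = 0.75 × (1 − e^(-1.065333)) = 0.75 × (1 − 0.344613) = 0.491540.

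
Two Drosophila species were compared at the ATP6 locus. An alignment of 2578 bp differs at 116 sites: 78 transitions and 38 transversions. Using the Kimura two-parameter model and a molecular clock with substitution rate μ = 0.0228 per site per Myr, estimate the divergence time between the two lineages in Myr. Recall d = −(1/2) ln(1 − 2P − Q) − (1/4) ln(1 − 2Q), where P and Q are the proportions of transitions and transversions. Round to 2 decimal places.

1.02

P = 78/2578 ≈ 0.030256 and Q = 38/2578 ≈ 0.01474.
Under the Kimura two-parameter model, d = −½ ln(1 − 2P − Q) − ¼ ln(1 − 2Q).
1 − 2P − Q = 0.924748, giving −½ ln(0.924748) = 0.039117.
1 − 2Q = 0.97052, giving −¼ ln(0.97052) = 0.007481.
d = 0.039117 + 0.007481 = 0.046598.
Under a molecular clock d = 2μt, so t = d/(2μ) = 0.046598 / (2 × 0.0228) = 1.02 Myr.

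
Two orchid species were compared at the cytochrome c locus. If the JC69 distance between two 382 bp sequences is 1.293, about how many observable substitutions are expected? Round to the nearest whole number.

Invert JC69: p = (3/4)(1 − e^(−4d/3)) = 0.75 × (1 − e^(-1.724)) = 0.75 × (1 − 0.178351) = 0.616237.
Expected differing sites = pL ≈ 0.616237 × 382 = 235.402534 ≈ 235.

235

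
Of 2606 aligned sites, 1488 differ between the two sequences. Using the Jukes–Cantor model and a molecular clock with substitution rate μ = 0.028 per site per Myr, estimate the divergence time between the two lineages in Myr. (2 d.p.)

19.19

p = 1488/2606 ≈ 0.57099.
d = −(3/4) ln(1 − 4p/3) = −0.75 ln(1 − 0.76132) = −0.75 ln(0.23868)
  = −0.75 × (-1.432632) = 1.074474 substitutions/site.
Under a molecular clock d = 2μt, so t = d/(2μ) = 1.074474 / (2 × 0.028) = 19.19 Myr.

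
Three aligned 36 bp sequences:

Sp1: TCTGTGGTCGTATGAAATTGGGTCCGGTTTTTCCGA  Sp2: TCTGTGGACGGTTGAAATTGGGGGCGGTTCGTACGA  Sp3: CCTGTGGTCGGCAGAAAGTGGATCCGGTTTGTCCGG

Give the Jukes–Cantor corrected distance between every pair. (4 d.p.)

Sp1–Sp2: 8/36 sites differ → p ≈ 0.222222, d = −0.75 ln(1 − 0.296296) = 0.263548 ≈ 0.2635.
Sp1–Sp3: 8/36 sites differ → p ≈ 0.222222, d = −0.75 ln(1 − 0.296296) = 0.263548 ≈ 0.2635.
Sp2–Sp3: 11/36 sites differ → p ≈ 0.305556, d = −0.75 ln(1 − 0.407408) = 0.392437 ≈ 0.3924.

d(Sp1,Sp2) = 0.2635, d(Sp1,Sp3) = 0.2635, d(Sp2,Sp3) = 0.3924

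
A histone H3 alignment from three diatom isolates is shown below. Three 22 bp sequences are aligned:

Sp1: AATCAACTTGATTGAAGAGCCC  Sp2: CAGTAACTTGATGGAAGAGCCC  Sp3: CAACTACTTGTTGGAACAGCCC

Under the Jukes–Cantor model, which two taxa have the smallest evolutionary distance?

Sp1–Sp2: 4/22 differ, p = 0.182, d = 0.208.
Sp1–Sp3: 6/22 differ, p = 0.273, d = 0.339.
Sp2–Sp3: 5/22 differ, p = 0.227, d = 0.271.
The smallest distance is between Sp1 and Sp2.

Sp1 and Sp2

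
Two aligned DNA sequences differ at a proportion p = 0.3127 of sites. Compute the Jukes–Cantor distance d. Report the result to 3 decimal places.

d = −(3/4) ln(1 − 4p/3) = −0.75 ln(1 − 0.416933) = −0.75 ln(0.583067)
  = −0.75 × (-0.539453) = 0.404590 substitutions/site.

0.405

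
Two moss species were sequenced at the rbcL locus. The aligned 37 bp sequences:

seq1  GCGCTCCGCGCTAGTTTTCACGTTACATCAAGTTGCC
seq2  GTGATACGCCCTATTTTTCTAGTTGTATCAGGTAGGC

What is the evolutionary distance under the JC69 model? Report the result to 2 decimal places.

0.42

The sequences differ at 12 of 37 sites, so p = 12/37 ≈ 0.324324.
d = −(3/4) ln(1 − 4p/3) = −0.75 ln(1 − 0.432432) = −0.75 ln(0.567568)
  = −0.75 × (-0.566395) = 0.424796 substitutions/site.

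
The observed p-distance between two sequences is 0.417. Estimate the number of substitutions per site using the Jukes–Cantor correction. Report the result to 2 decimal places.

d = −(3/4) ln(1 − 4p/3) = −0.75 ln(1 − 0.556) = −0.75 ln(0.444)
  = −0.75 × (-0.811931) = 0.608948 substitutions/site.

0.61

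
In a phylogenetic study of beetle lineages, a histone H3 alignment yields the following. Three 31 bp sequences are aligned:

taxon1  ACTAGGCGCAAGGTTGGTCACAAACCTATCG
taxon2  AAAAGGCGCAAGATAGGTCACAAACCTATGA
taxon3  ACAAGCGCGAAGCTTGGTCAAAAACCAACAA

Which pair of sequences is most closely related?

taxon1–taxon2: 6/31 differ, p = 0.194, d = 0.224.
taxon1–taxon3: 11/31 differ, p = 0.355, d = 0.481.
taxon2–taxon3: 11/31 differ, p = 0.355, d = 0.481.
The smallest distance is between taxon1 and taxon2.

taxon1 and taxon2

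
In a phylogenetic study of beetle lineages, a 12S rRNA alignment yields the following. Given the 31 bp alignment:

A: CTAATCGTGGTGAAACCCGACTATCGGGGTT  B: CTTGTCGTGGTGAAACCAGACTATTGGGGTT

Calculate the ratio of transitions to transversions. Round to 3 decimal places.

Transitions are A↔G and C↔T; transversions are all other mismatches.
Transitions: 2. Transversions: 2.
R = 2/2 = 1.000.

1.000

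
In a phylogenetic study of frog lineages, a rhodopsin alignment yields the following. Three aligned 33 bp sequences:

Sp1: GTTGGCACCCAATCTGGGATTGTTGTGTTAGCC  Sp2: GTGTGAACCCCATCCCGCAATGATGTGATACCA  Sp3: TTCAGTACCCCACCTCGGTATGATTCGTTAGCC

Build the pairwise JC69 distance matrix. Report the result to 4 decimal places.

Sp1–Sp2: 12/33 sites differ → p ≈ 0.363636, d = −0.75 ln(1 − 0.484848) = 0.497470 ≈ 0.4975.
Sp1–Sp3: 12/33 sites differ → p ≈ 0.363636, d = −0.75 ln(1 − 0.484848) = 0.497470 ≈ 0.4975.
Sp2–Sp3: 13/33 sites differ → p ≈ 0.393939, d = −0.75 ln(1 − 0.525252) = 0.558728 ≈ 0.5587.

d(Sp1,Sp2) = 0.4975, d(Sp1,Sp3) = 0.4975, d(Sp2,Sp3) = 0.5587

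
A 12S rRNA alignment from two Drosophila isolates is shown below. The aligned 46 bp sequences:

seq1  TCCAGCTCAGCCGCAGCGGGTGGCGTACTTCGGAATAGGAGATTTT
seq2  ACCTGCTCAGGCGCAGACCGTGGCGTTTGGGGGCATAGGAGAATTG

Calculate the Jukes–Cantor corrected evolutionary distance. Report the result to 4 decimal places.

0.3904

The sequences differ at 14 of 46 sites, so p = 14/46 ≈ 0.304348.
d = −(3/4) ln(1 − 4p/3) = −0.75 ln(1 − 0.405797) = −0.75 ln(0.594203)
  = −0.75 × (-0.520534) = 0.390401 substitutions/site.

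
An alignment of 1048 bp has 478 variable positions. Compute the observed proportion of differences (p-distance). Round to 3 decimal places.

p = 478/1048 = 0.456106… ≈ 0.456 (to 3 d.p.).

0.456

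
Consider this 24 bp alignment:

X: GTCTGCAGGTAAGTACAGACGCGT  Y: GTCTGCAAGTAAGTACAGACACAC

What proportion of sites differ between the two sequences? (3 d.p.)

The sequences differ at 4 of 24 positions (sites 8, 21, 23, 24).
p = 4/24 = 0.166666… ≈ 0.167 (to 3 d.p.).

0.167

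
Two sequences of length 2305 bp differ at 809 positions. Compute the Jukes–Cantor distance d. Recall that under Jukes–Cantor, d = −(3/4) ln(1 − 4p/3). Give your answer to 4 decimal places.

0.4733

p = 809/2305 ≈ 0.350976.
d = −(3/4) ln(1 − 4p/3) = −0.75 ln(1 − 0.467968) = −0.75 ln(0.532032)
  = −0.75 × (-0.631052) = 0.473289 substitutions/site.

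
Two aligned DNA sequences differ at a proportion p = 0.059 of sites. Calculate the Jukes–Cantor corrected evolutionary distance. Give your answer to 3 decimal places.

d = −(3/4) ln(1 − 4p/3) = −0.75 ln(1 − 0.078667) = −0.75 ln(0.921333)
  = −0.75 × (-0.081934) = 0.061451 substitutions/site.

0.061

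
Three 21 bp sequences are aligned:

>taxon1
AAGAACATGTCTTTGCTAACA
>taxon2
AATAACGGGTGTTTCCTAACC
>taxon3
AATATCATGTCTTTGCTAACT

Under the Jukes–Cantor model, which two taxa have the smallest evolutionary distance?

taxon1–taxon2: 6/21 differ, p = 0.286, d = 0.360.
taxon1–taxon3: 3/21 differ, p = 0.143, d = 0.158.
taxon2–taxon3: 6/21 differ, p = 0.286, d = 0.360.
The smallest distance is between taxon1 and taxon3.

taxon1 and taxon3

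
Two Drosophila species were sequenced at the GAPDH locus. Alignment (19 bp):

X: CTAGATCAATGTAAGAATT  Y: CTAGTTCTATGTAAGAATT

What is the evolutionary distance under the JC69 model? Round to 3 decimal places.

The sequences differ at 2 of 19 sites (5, 8), so p = 2/19 ≈ 0.105263.
d = −(3/4) ln(1 − 4p/3) = −0.75 ln(1 − 0.140351) = −0.75 ln(0.859649)
  = −0.75 × (-0.151231) = 0.113423 substitutions/site.

0.113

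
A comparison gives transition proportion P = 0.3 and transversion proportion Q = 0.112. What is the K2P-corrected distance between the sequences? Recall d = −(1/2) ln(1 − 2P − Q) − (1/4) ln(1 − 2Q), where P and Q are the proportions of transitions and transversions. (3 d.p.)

0.686

Under the Kimura two-parameter model, d = −½ ln(1 − 2P − Q) − ¼ ln(1 − 2Q).
1 − 2P − Q = 0.288, giving −½ ln(0.288) = 0.622397.
1 − 2Q = 0.776, giving −¼ ln(0.776) = 0.063401.
d = 0.622397 + 0.063401 = 0.685798.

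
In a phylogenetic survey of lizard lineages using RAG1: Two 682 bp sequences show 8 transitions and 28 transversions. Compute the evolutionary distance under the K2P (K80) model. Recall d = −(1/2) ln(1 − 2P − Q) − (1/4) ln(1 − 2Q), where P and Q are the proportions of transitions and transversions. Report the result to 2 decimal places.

P = 8/682 ≈ 0.01173 and Q = 28/682 ≈ 0.041056.
Under the Kimura two-parameter model, d = −½ ln(1 − 2P − Q) − ¼ ln(1 − 2Q).
1 − 2P − Q = 0.935484, giving −½ ln(0.935484) = 0.033346.
1 − 2Q = 0.917888, giving −¼ ln(0.917888) = 0.021420.
d = 0.033346 + 0.021420 = 0.054766.

0.05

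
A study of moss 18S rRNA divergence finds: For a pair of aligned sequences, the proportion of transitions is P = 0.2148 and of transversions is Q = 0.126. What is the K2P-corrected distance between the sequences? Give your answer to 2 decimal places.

0.48

Under the Kimura two-parameter model, d = −½ ln(1 − 2P − Q) − ¼ ln(1 − 2Q).
1 − 2P − Q = 0.4444, giving −½ ln(0.4444) = 0.405515.
1 − 2Q = 0.748, giving −¼ ln(0.748) = 0.072588.
d = 0.405515 + 0.072588 = 0.478103.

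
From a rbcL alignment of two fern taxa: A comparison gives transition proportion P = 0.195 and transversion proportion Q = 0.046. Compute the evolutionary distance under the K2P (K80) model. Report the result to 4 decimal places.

0.3105

Under the Kimura two-parameter model, d = −½ ln(1 − 2P − Q) − ¼ ln(1 − 2Q).
1 − 2P − Q = 0.564, giving −½ ln(0.564) = 0.286351.
1 − 2Q = 0.908, giving −¼ ln(0.908) = 0.024128.
d = 0.286351 + 0.024128 = 0.310479.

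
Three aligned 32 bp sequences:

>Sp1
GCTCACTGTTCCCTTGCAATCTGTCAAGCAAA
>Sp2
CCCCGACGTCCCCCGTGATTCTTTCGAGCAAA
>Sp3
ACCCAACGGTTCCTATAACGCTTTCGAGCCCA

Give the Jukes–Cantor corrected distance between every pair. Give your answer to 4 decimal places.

Sp1–Sp2: 13/32 sites differ → p = 0.40625, d = −0.75 ln(1 − 0.541667) = 0.585119 ≈ 0.5851.
Sp1–Sp3: 15/32 sites differ → p = 0.46875, d = −0.75 ln(1 − 0.625) = 0.735622 ≈ 0.7356.
Sp2–Sp3: 12/32 sites differ → p = 0.375, d = −0.75 ln(1 − 0.5) = 0.519860 ≈ 0.5199.

d(Sp1,Sp2) = 0.5851, d(Sp1,Sp3) = 0.7356, d(Sp2,Sp3) = 0.5199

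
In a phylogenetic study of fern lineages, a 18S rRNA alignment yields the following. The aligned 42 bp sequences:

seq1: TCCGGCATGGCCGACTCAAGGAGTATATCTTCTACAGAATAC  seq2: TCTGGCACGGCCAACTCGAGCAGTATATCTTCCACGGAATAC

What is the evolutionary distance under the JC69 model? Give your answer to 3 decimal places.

The sequences differ at 7 of 42 sites (3, 8, 13, 18, 21, 33, 36), so p = 7/42 ≈ 0.166667.
d = −(3/4) ln(1 − 4p/3) = −0.75 ln(1 − 0.222223) = −0.75 ln(0.777777)
  = −0.75 × (-0.251315) = 0.188486 substitutions/site.

0.188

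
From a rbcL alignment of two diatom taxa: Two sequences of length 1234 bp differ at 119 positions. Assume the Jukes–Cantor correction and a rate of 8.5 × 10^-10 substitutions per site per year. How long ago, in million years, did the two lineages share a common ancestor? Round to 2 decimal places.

p = 119/1234 ≈ 0.096434.
d = −(3/4) ln(1 − 4p/3) = −0.75 ln(1 − 0.128579) = −0.75 ln(0.871421)
  = −0.75 × (-0.137630) = 0.103223 substitutions/site.
Under a molecular clock d = 2μt, so t = d/(2μ) = 0.103223 / (2 × 8.5 × 10^-10) = 60.72 million years.

60.72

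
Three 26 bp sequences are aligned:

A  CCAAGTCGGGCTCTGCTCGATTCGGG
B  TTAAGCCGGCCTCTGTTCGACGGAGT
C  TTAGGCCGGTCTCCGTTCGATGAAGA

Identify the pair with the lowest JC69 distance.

A–B: 10/26 differ, p = 0.385, d = 0.539.
A–C: 11/26 differ, p = 0.423, d = 0.623.
B–C: 6/26 differ, p = 0.231, d = 0.276.
The smallest distance is between B and C.

B and C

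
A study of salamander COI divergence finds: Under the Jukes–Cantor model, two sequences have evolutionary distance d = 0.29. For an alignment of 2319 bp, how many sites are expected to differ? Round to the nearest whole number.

Invert JC69: p = (3/4)(1 − e^(−4d/3)) = 0.75 × (1 − e^(-0.386667)) = 0.75 × (1 − 0.679317) = 0.240512.
Expected differing sites = pL ≈ 0.240512 × 2319 = 557.747328 ≈ 558.

558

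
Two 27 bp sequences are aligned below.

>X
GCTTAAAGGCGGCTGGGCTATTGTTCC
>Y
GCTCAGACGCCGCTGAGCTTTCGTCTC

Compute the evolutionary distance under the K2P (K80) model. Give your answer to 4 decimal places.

Of 27 sites, 6 differences are transitions and 3 are transversions, so P = 6/27 ≈ 0.222222 and Q = 3/27 ≈ 0.111111.
Under the Kimura two-parameter model, d = −½ ln(1 − 2P − Q) − ¼ ln(1 − 2Q).
1 − 2P − Q = 0.444445, giving −½ ln(0.444445) = 0.405464.
1 − 2Q = 0.777778, giving −¼ ln(0.777778) = 0.062829.
d = 0.405464 + 0.062829 = 0.468293.

0.4683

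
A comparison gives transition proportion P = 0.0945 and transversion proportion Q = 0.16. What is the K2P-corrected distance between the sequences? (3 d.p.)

0.311

Under the Kimura two-parameter model, d = −½ ln(1 − 2P − Q) − ¼ ln(1 − 2Q).
1 − 2P − Q = 0.651, giving −½ ln(0.651) = 0.214623.
1 − 2Q = 0.68, giving −¼ ln(0.68) = 0.096416.
d = 0.214623 + 0.096416 = 0.311039.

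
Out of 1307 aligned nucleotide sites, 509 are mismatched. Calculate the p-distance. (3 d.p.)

p = 509/1307 = 0.389441… ≈ 0.389 (to 3 d.p.).

0.389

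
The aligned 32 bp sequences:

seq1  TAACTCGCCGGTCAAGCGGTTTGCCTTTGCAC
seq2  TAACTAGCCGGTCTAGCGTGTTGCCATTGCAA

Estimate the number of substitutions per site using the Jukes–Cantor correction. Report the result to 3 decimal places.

The sequences differ at 6 of 32 sites (6, 14, 19, 20, 26, 32), so p = 6/32 = 0.1875.
d = −(3/4) ln(1 − 4p/3) = −0.75 ln(1 − 0.25) = −0.75 ln(0.75)
  = −0.75 × (-0.287682) = 0.215762 substitutions/site.

0.216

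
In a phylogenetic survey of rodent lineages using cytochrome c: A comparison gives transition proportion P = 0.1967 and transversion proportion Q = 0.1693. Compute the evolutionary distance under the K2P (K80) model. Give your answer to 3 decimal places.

Under the Kimura two-parameter model, d = −½ ln(1 − 2P − Q) − ¼ ln(1 − 2Q).
1 − 2P − Q = 0.4373, giving −½ ln(0.4373) = 0.413568.
1 − 2Q = 0.6614, giving −¼ ln(0.6614) = 0.103349.
d = 0.413568 + 0.103349 = 0.516917.

0.517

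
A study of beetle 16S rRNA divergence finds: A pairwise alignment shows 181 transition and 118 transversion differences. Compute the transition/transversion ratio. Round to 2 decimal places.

1.53

R = 181/118 = 1.533898… ≈ 1.53 (to 2 d.p.).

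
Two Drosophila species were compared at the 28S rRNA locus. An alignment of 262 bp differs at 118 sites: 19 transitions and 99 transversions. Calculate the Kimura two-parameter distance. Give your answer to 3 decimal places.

0.722

P = 19/262 ≈ 0.072519 and Q = 99/262 ≈ 0.377863.
Under the Kimura two-parameter model, d = −½ ln(1 − 2P − Q) − ¼ ln(1 − 2Q).
1 − 2P − Q = 0.477099, giving −½ ln(0.477099) = 0.370016.
1 − 2Q = 0.244274, giving −¼ ln(0.244274) = 0.352366.
d = 0.370016 + 0.352366 = 0.722382.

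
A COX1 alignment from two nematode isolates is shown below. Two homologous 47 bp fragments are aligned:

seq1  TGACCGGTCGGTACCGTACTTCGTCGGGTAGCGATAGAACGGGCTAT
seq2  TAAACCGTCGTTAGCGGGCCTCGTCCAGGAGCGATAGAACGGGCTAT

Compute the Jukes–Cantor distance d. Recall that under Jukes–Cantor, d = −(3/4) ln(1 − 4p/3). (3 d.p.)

The sequences differ at 11 of 47 sites, so p = 11/47 ≈ 0.234043.
d = −(3/4) ln(1 − 4p/3) = −0.75 ln(1 − 0.312057) = −0.75 ln(0.687943)
  = −0.75 × (-0.374049) = 0.280537 substitutions/site.

0.281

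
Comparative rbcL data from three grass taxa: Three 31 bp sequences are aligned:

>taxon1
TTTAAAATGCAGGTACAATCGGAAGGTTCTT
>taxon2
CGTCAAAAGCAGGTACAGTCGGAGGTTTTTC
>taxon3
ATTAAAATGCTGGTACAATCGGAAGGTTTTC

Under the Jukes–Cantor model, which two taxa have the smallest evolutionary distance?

taxon1 and taxon3

taxon1–taxon2: 9/31 differ, p = 0.290, d = 0.367.
taxon1–taxon3: 4/31 differ, p = 0.129, d = 0.142.
taxon2–taxon3: 8/31 differ, p = 0.258, d = 0.316.
The smallest distance is between taxon1 and taxon3.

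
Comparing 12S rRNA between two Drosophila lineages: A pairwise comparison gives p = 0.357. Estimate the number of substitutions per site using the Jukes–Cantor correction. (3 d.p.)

d = −(3/4) ln(1 − 4p/3) = −0.75 ln(1 − 0.476) = −0.75 ln(0.524)
  = −0.75 × (-0.646264) = 0.484698 substitutions/site.

0.485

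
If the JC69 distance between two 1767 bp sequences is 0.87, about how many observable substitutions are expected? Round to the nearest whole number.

910

Invert JC69: p = (3/4)(1 − e^(−4d/3)) = 0.75 × (1 − e^(-1.16)) = 0.75 × (1 − 0.313486) = 0.514886.
Expected differing sites = pL ≈ 0.514886 × 1767 = 909.803562 ≈ 910.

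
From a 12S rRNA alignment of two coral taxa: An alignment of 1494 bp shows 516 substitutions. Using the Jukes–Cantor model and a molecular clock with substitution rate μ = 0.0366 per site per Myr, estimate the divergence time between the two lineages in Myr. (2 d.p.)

p = 516/1494 ≈ 0.345382.
d = −(3/4) ln(1 − 4p/3) = −0.75 ln(1 − 0.460509) = −0.75 ln(0.539491)
  = −0.75 × (-0.617129) = 0.462847 substitutions/site.
Under a molecular clock d = 2μt, so t = d/(2μ) = 0.462847 / (2 × 0.0366) = 6.32 Myr.

6.32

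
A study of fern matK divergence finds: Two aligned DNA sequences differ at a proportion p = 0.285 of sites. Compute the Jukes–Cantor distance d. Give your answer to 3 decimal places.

0.359

d = −(3/4) ln(1 − 4p/3) = −0.75 ln(1 − 0.38) = −0.75 ln(0.62)
  = −0.75 × (-0.478036) = 0.358527 substitutions/site.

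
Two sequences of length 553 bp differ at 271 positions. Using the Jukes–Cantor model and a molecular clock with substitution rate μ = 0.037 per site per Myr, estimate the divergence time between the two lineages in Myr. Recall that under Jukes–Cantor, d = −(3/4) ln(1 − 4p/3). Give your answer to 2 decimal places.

10.74

p = 271/553 ≈ 0.490054.
d = −(3/4) ln(1 − 4p/3) = −0.75 ln(1 − 0.653405) = −0.75 ln(0.346595)
  = −0.75 × (-1.059598) = 0.794699 substitutions/site.
Under a molecular clock d = 2μt, so t = d/(2μ) = 0.794699 / (2 × 0.037) = 10.74 Myr.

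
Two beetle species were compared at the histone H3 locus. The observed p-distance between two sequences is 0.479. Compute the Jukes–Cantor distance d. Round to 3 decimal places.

0.763

d = −(3/4) ln(1 − 4p/3) = −0.75 ln(1 − 0.638667) = −0.75 ln(0.361333)
  = −0.75 × (-1.017955) = 0.763466 substitutions/site.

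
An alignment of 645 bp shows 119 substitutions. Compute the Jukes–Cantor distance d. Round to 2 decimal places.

p = 119/645 ≈ 0.184496.
d = −(3/4) ln(1 − 4p/3) = −0.75 ln(1 − 0.245995) = −0.75 ln(0.754005)
  = −0.75 × (-0.282356) = 0.211767 substitutions/site.

0.21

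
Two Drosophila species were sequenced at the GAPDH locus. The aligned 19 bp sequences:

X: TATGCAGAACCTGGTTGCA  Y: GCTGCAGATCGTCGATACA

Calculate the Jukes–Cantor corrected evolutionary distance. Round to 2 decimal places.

The sequences differ at 7 of 19 sites (1, 2, 9, 11, 13, 15, 17), so p = 7/19 ≈ 0.368421.
d = −(3/4) ln(1 − 4p/3) = −0.75 ln(1 − 0.491228) = −0.75 ln(0.508772)
  = −0.75 × (-0.675755) = 0.506816 substitutions/site.

0.51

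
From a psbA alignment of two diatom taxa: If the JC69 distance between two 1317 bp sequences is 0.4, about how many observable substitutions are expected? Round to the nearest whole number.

Invert JC69: p = (3/4)(1 − e^(−4d/3)) = 0.75 × (1 − e^(-0.533333)) = 0.75 × (1 − 0.586646) = 0.310016.
Expected differing sites = pL ≈ 0.310016 × 1317 = 408.291072 ≈ 408.

408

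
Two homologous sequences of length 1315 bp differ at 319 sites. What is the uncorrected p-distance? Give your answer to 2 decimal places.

p = 319/1315 = 0.242585… ≈ 0.24 (to 2 d.p.).

0.24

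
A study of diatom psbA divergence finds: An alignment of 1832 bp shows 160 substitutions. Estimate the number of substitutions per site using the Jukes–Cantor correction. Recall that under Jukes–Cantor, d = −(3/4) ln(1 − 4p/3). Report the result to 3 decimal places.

p = 160/1832 ≈ 0.087336.
d = −(3/4) ln(1 − 4p/3) = −0.75 ln(1 − 0.116448) = −0.75 ln(0.883552)
  = −0.75 × (-0.123805) = 0.092854 substitutions/site.

0.093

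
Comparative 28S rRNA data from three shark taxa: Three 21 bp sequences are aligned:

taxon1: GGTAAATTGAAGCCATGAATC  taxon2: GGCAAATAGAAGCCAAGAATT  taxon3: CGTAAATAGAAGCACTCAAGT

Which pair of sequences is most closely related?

taxon1 and taxon2

taxon1–taxon2: 4/21 differ, p = 0.190, d = 0.220.
taxon1–taxon3: 7/21 differ, p = 0.333, d = 0.441.
taxon2–taxon3: 7/21 differ, p = 0.333, d = 0.441.
The smallest distance is between taxon1 and taxon2.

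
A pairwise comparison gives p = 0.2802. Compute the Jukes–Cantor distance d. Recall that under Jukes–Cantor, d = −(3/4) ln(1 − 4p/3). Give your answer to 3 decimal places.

d = −(3/4) ln(1 − 4p/3) = −0.75 ln(1 − 0.3736) = −0.75 ln(0.6264)
  = −0.75 × (-0.467766) = 0.350825 substitutions/site.

0.351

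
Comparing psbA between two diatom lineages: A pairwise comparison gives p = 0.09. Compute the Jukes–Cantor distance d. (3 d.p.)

d = −(3/4) ln(1 − 4p/3) = −0.75 ln(1 − 0.12) = −0.75 ln(0.88)
  = −0.75 × (-0.127833) = 0.095875 substitutions/site.

0.096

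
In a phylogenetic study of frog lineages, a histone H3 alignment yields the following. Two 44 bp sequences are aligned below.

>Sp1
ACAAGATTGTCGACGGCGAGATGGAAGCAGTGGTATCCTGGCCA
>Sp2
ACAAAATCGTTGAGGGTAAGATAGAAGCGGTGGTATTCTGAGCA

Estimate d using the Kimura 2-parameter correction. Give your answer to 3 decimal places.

Of 44 sites, 9 differences are transitions and 2 are transversions, so P = 9/44 ≈ 0.204545 and Q = 2/44 ≈ 0.045455.
Under the Kimura two-parameter model, d = −½ ln(1 − 2P − Q) − ¼ ln(1 − 2Q).
1 − 2P − Q = 0.545455, giving −½ ln(0.545455) = 0.303067.
1 − 2Q = 0.90909, giving −¼ ln(0.90909) = 0.023828.
d = 0.303067 + 0.023828 = 0.326895.

0.327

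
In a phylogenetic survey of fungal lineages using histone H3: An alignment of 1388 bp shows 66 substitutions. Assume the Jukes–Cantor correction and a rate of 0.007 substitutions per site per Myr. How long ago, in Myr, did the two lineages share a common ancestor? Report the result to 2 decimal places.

3.51

p = 66/1388 ≈ 0.04755.
d = −(3/4) ln(1 − 4p/3) = −0.75 ln(1 − 0.0634) = −0.75 ln(0.9366)
  = −0.75 × (-0.065499) = 0.049124 substitutions/site.
Under a molecular clock d = 2μt, so t = d/(2μ) = 0.049124 / (2 × 0.007) = 3.51 Myr.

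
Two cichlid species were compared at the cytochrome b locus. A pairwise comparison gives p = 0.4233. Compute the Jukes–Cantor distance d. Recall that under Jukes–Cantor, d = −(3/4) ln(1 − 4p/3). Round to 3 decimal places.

d = −(3/4) ln(1 − 4p/3) = −0.75 ln(1 − 0.5644) = −0.75 ln(0.4356)
  = −0.75 × (-0.831031) = 0.623273 substitutions/site.

0.623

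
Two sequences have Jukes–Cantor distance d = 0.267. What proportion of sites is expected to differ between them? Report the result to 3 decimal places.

0.225

p = (3/4)(1 − e^(−4d/3)) = 0.75 × (1 − e^(-0.356)) = 0.75 × (1 − 0.700473) = 0.224645.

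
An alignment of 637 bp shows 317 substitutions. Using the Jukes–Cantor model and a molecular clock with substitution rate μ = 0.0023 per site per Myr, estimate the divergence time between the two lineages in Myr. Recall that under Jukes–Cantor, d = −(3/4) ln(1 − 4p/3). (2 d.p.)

177.59

p = 317/637 ≈ 0.497645.
d = −(3/4) ln(1 − 4p/3) = −0.75 ln(1 − 0.663527) = −0.75 ln(0.336473)
  = −0.75 × (-1.089237) = 0.816928 substitutions/site.
Under a molecular clock d = 2μt, so t = d/(2μ) = 0.816928 / (2 × 0.0023) = 177.59 Myr.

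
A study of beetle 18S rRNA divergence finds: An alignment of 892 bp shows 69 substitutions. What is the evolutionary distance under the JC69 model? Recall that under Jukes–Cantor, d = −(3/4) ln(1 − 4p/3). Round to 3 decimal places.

0.082

p = 69/892 ≈ 0.077354.
d = −(3/4) ln(1 − 4p/3) = −0.75 ln(1 − 0.103139) = −0.75 ln(0.896861)
  = −0.75 × (-0.108854) = 0.081641 substitutions/site.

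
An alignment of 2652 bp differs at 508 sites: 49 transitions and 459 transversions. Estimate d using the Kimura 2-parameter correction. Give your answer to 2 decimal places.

P = 49/2652 ≈ 0.018477 and Q = 459/2652 ≈ 0.173077.
Under the Kimura two-parameter model, d = −½ ln(1 − 2P − Q) − ¼ ln(1 − 2Q).
1 − 2P − Q = 0.789969, giving −½ ln(0.789969) = 0.117881.
1 − 2Q = 0.653846, giving −¼ ln(0.653846) = 0.106221.
d = 0.117881 + 0.106221 = 0.224102.

0.22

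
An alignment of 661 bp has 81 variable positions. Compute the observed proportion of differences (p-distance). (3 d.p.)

0.123

p = 81/661 = 0.122541… ≈ 0.123 (to 3 d.p.).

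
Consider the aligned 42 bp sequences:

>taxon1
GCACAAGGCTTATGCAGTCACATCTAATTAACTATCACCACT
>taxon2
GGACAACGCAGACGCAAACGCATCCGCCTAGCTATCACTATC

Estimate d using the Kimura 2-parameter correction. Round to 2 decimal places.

0.57

Of 42 sites, 10 differences are transitions and 6 are transversions, so P = 10/42 ≈ 0.238095 and Q = 6/42 ≈ 0.142857.
Under the Kimura two-parameter model, d = −½ ln(1 − 2P − Q) − ¼ ln(1 − 2Q).
1 − 2P − Q = 0.380953, giving −½ ln(0.380953) = 0.482540.
1 − 2Q = 0.714286, giving −¼ ln(0.714286) = 0.084118.
d = 0.482540 + 0.084118 = 0.566658.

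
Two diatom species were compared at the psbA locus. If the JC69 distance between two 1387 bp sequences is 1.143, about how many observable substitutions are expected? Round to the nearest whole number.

Invert JC69: p = (3/4)(1 − e^(−4d/3)) = 0.75 × (1 − e^(-1.524)) = 0.75 × (1 − 0.217839) = 0.586621.
Expected differing sites = pL ≈ 0.586621 × 1387 = 813.643327 ≈ 814.

814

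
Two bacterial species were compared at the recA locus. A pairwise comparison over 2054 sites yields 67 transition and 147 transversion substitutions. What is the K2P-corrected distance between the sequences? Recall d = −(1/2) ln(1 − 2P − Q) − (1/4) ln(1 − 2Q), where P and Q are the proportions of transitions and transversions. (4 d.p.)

P = 67/2054 ≈ 0.032619 and Q = 147/2054 ≈ 0.071568.
Under the Kimura two-parameter model, d = −½ ln(1 − 2P − Q) − ¼ ln(1 − 2Q).
1 − 2P − Q = 0.863194, giving −½ ln(0.863194) = 0.073558.
1 − 2Q = 0.856864, giving −¼ ln(0.856864) = 0.038619.
d = 0.073558 + 0.038619 = 0.112177.

0.1122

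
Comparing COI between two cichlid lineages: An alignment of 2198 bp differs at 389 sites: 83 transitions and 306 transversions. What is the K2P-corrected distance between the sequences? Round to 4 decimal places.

0.2025

P = 83/2198 ≈ 0.037762 and Q = 306/2198 ≈ 0.139217.
Under the Kimura two-parameter model, d = −½ ln(1 − 2P − Q) − ¼ ln(1 − 2Q).
1 − 2P − Q = 0.785259, giving −½ ln(0.785259) = 0.120871.
1 − 2Q = 0.721566, giving −¼ ln(0.721566) = 0.081583.
d = 0.120871 + 0.081583 = 0.202454.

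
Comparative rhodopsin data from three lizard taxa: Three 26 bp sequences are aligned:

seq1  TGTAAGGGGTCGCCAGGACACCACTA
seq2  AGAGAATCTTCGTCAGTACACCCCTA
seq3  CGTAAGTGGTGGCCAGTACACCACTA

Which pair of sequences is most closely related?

seq1–seq2: 10/26 differ, p = 0.385, d = 0.539.
seq1–seq3: 4/26 differ, p = 0.154, d = 0.172.
seq2–seq3: 9/26 differ, p = 0.346, d = 0.464.
The smallest distance is between seq1 and seq3.

seq1 and seq3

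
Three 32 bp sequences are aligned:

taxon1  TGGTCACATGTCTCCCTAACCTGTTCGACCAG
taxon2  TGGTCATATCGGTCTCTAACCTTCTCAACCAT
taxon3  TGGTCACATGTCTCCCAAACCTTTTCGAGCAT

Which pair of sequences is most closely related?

taxon1–taxon2: 9/32 differ, p = 0.281, d = 0.353.
taxon1–taxon3: 4/32 differ, p = 0.125, d = 0.137.
taxon2–taxon3: 9/32 differ, p = 0.281, d = 0.353.
The smallest distance is between taxon1 and taxon3.

taxon1 and taxon3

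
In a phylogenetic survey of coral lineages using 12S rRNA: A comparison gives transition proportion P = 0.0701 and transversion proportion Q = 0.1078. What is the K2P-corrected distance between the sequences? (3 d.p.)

Under the Kimura two-parameter model, d = −½ ln(1 − 2P − Q) − ¼ ln(1 − 2Q).
1 − 2P − Q = 0.752, giving −½ ln(0.752) = 0.142509.
1 − 2Q = 0.7844, giving −¼ ln(0.7844) = 0.060709.
d = 0.142509 + 0.060709 = 0.203218.

0.203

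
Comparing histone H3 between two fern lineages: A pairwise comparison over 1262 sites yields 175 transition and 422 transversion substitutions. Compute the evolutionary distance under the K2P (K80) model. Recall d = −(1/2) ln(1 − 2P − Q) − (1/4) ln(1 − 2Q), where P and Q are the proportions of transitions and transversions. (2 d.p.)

P = 175/1262 ≈ 0.138669 and Q = 422/1262 ≈ 0.33439.
Under the Kimura two-parameter model, d = −½ ln(1 − 2P − Q) − ¼ ln(1 − 2Q).
1 − 2P − Q = 0.388272, giving −½ ln(0.388272) = 0.473025.
1 − 2Q = 0.33122, giving −¼ ln(0.33122) = 0.276243.
d = 0.473025 + 0.276243 = 0.749268.

0.75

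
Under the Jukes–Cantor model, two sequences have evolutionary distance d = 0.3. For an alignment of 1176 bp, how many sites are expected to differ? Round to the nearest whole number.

291

Invert JC69: p = (3/4)(1 − e^(−4d/3)) = 0.75 × (1 − e^(-0.4)) = 0.75 × (1 − 0.670320) = 0.247260.
Expected differing sites = pL ≈ 0.247260 × 1176 = 290.77776 ≈ 291.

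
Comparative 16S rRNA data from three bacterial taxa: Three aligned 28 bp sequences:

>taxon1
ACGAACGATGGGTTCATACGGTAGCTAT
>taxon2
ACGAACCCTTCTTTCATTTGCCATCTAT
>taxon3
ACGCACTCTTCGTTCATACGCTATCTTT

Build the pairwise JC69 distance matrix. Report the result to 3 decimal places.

taxon1–taxon2: 10/28 sites differ → p ≈ 0.357143, d = −0.75 ln(1 − 0.476191) = 0.484971 ≈ 0.485.
taxon1–taxon3: 8/28 sites differ → p ≈ 0.285714, d = −0.75 ln(1 − 0.380952) = 0.359679 ≈ 0.360.
taxon2–taxon3: 7/28 sites differ → p = 0.25, d = −0.75 ln(1 − 0.333333) = 0.304098 ≈ 0.304.

d(taxon1,taxon2) = 0.485, d(taxon1,taxon3) = 0.360, d(taxon2,taxon3) = 0.304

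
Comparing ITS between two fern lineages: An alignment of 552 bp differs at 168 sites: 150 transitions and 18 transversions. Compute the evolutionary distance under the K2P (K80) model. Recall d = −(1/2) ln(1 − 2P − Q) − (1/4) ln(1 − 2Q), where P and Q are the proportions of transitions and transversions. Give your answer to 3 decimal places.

0.446

P = 150/552 ≈ 0.271739 and Q = 18/552 ≈ 0.032609.
Under the Kimura two-parameter model, d = −½ ln(1 − 2P − Q) − ¼ ln(1 − 2Q).
1 − 2P − Q = 0.423913, giving −½ ln(0.423913) = 0.429114.
1 − 2Q = 0.934782, giving −¼ ln(0.934782) = 0.016860.
d = 0.429114 + 0.016860 = 0.445974.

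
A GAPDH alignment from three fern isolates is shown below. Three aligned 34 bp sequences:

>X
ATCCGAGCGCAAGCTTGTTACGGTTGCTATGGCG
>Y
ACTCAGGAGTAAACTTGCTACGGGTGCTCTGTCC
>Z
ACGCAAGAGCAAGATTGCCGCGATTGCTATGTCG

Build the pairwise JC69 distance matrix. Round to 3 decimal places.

X–Y: 12/34 sites differ → p ≈ 0.352941, d = −0.75 ln(1 − 0.470588) = 0.476991 ≈ 0.477.
X–Z: 10/34 sites differ → p ≈ 0.294118, d = −0.75 ln(1 − 0.392157) = 0.373379 ≈ 0.373.
Y–Z: 11/34 sites differ → p ≈ 0.323529, d = −0.75 ln(1 − 0.431372) = 0.423397 ≈ 0.423.

d(X,Y) = 0.477, d(X,Z) = 0.373, d(Y,Z) = 0.423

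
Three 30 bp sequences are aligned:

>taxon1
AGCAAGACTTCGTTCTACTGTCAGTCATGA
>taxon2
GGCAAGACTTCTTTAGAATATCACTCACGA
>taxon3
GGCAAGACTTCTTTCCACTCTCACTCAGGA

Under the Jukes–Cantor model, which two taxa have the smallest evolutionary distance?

taxon2 and taxon3

taxon1–taxon2: 8/30 differ, p = 0.267, d = 0.330.
taxon1–taxon3: 6/30 differ, p = 0.200, d = 0.233.
taxon2–taxon3: 5/30 differ, p = 0.167, d = 0.188.
The smallest distance is between taxon2 and taxon3.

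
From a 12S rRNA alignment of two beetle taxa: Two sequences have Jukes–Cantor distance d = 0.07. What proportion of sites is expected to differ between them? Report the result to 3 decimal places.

p = (3/4)(1 − e^(−4d/3)) = 0.75 × (1 − e^(-0.093333)) = 0.75 × (1 − 0.910890) = 0.066833.

0.067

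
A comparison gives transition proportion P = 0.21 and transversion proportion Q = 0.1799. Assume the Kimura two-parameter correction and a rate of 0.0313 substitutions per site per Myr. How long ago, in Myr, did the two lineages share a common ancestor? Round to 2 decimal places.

Under the Kimura two-parameter model, d = −½ ln(1 − 2P − Q) − ¼ ln(1 − 2Q).
1 − 2P − Q = 0.4001, giving −½ ln(0.4001) = 0.458020.
1 − 2Q = 0.6402, giving −¼ ln(0.6402) = 0.111494.
d = 0.458020 + 0.111494 = 0.569514.
Under a molecular clock d = 2μt, so t = d/(2μ) = 0.569514 / (2 × 0.0313) = 9.10 Myr.

9.10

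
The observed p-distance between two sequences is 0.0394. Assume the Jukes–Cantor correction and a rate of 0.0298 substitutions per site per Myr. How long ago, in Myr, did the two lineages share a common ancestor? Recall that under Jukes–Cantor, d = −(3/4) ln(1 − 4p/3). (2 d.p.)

d = −(3/4) ln(1 − 4p/3) = −0.75 ln(1 − 0.052533) = −0.75 ln(0.947467)
  = −0.75 × (-0.053963) = 0.040472 substitutions/site.
Under a molecular clock d = 2μt, so t = d/(2μ) = 0.040472 / (2 × 0.0298) = 0.68 Myr.

0.68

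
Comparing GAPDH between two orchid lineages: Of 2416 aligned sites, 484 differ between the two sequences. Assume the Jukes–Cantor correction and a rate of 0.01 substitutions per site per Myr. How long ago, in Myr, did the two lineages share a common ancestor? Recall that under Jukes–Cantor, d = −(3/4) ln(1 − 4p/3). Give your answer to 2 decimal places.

p = 484/2416 ≈ 0.200331.
d = −(3/4) ln(1 − 4p/3) = −0.75 ln(1 − 0.267108) = −0.75 ln(0.732892)
  = −0.75 × (-0.310757) = 0.233068 substitutions/site.
Under a molecular clock d = 2μt, so t = d/(2μ) = 0.233068 / (2 × 0.01) = 11.65 Myr.

11.65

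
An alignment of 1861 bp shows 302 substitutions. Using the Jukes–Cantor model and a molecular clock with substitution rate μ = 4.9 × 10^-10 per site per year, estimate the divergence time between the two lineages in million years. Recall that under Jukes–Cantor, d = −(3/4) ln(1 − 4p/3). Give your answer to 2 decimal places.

p = 302/1861 ≈ 0.162278.
d = −(3/4) ln(1 − 4p/3) = −0.75 ln(1 − 0.216371) = −0.75 ln(0.783629)
  = −0.75 × (-0.243820) = 0.182865 substitutions/site.
Under a molecular clock d = 2μt, so t = d/(2μ) = 0.182865 / (2 × 4.9 × 10^-10) = 186.60 million years.

186.60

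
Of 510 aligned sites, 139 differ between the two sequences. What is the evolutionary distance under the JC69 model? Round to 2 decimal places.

p = 139/510 ≈ 0.272549.
d = −(3/4) ln(1 − 4p/3) = −0.75 ln(1 − 0.363399) = −0.75 ln(0.636601)
  = −0.75 × (-0.451612) = 0.338709 substitutions/site.

0.34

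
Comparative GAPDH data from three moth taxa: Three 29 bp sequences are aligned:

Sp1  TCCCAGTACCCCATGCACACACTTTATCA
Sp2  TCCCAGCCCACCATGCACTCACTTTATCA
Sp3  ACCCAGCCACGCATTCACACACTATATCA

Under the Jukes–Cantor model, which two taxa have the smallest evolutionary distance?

Sp1 and Sp2

Sp1–Sp2: 4/29 differ, p = 0.138, d = 0.152.
Sp1–Sp3: 7/29 differ, p = 0.241, d = 0.291.
Sp2–Sp3: 7/29 differ, p = 0.241, d = 0.291.
The smallest distance is between Sp1 and Sp2.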